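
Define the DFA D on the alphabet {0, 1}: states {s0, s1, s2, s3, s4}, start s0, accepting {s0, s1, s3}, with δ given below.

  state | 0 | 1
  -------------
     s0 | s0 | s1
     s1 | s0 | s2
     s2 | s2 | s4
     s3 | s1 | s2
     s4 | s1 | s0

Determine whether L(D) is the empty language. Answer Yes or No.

The empty string ε is accepted: the run s0 ends in the accepting state s0.
Since at least one string is accepted, L(D) is not empty.

No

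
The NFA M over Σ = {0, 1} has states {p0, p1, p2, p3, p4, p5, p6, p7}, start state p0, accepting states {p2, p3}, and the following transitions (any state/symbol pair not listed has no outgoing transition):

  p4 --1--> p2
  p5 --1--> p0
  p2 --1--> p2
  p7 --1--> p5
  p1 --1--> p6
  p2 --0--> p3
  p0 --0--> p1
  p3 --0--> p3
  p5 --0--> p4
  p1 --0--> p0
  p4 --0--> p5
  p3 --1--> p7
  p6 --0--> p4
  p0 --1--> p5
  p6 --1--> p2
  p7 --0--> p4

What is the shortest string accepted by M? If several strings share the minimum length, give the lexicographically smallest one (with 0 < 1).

011

A breadth-first search from p0 reaches an accepting state first via the path p0 → p1 → p6 → p2 on input 011.
No string of length < 3 is accepted (BFS exhausts all shorter strings without reaching an accepting state), and 011 is the lexicographically least accepting string of length 3.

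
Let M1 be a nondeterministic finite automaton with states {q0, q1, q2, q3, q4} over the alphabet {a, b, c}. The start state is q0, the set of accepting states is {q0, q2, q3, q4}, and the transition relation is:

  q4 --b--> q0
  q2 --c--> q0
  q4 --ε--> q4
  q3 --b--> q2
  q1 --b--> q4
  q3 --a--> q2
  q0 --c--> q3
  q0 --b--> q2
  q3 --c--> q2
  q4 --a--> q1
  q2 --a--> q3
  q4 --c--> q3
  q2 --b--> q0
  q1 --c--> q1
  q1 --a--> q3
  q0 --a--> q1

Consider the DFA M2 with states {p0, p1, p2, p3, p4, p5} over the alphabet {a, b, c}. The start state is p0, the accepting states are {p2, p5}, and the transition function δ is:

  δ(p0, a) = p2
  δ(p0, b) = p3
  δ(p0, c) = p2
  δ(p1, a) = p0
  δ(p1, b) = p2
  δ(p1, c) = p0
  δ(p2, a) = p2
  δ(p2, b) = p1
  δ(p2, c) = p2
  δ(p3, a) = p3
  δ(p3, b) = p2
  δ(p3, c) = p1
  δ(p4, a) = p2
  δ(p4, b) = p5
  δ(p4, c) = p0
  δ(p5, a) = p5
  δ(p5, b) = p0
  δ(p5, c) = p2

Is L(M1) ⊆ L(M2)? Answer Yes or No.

No

The empty string ε is in L(M1) but not in L(M2).
So L(M1) ⊄ L(M2).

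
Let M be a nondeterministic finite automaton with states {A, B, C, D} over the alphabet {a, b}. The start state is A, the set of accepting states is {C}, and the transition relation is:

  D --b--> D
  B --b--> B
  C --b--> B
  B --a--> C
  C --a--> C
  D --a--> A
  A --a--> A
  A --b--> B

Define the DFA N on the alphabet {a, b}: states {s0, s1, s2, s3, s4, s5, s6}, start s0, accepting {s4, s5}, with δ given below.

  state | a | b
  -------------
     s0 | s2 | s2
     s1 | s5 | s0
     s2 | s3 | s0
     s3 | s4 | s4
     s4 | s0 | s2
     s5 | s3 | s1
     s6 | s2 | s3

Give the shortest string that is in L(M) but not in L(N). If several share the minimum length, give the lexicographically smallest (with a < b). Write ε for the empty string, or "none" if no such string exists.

ba

The string ba is accepted by M but not by N.
No shorter string lies in the difference, and ba is the lexicographically first length-2 string in L(M) \ L(N).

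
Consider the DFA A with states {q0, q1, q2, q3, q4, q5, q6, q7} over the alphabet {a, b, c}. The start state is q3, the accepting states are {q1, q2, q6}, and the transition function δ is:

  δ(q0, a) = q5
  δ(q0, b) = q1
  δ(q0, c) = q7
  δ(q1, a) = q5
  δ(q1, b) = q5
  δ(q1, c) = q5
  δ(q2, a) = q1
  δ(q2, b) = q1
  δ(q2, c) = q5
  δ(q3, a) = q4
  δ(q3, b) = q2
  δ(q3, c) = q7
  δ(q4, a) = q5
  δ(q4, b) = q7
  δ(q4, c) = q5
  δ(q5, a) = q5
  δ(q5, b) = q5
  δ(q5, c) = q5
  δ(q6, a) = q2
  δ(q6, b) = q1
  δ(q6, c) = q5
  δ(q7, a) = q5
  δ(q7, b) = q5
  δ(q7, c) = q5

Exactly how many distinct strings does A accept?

The useful subgraph on states {q1, q2, q3} is acyclic, so L(A) is finite; the longest accepting path visits 3 useful states, giving maximum string length 2.
Counting accepting paths from q3 by length: 1 of length 1, 2 of length 2. Total 3.

3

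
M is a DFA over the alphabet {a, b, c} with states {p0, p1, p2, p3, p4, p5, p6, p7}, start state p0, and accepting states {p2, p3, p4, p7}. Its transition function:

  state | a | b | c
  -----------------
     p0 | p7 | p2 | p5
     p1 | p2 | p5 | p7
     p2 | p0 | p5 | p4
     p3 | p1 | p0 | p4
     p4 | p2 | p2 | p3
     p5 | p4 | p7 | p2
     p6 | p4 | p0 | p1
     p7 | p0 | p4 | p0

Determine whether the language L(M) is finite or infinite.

State p0 is reachable from the start and can reach an accepting state, and it lies on the cycle p0 → p2 → p0.
Traversing that cycle any number of times yields accepted strings of unbounded length, so the language is infinite.

infinite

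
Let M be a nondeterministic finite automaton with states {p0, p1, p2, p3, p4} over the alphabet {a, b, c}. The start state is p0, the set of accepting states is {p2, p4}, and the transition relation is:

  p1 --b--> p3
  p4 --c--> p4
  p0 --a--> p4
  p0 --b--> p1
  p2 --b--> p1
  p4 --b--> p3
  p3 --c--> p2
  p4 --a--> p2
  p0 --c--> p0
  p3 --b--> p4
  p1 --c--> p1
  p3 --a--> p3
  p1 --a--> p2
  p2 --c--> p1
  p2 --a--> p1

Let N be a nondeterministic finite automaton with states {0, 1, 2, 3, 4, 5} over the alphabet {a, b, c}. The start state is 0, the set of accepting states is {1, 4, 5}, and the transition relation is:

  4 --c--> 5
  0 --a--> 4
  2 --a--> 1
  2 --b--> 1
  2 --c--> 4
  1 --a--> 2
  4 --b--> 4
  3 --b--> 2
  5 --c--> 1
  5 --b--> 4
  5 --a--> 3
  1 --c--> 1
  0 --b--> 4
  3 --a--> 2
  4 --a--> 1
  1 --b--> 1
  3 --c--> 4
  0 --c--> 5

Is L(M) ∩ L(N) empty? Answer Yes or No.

No

The string a is accepted by both M and N.
Hence L(M) ∩ L(N) ≠ ∅.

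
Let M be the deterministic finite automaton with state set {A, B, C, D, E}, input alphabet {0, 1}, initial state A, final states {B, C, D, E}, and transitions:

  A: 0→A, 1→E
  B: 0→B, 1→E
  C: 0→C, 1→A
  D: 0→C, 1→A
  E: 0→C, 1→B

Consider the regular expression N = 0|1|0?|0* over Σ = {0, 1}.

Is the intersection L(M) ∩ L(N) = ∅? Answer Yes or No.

The string 1 is accepted by both M and N.
Hence L(M) ∩ L(N) ≠ ∅.

No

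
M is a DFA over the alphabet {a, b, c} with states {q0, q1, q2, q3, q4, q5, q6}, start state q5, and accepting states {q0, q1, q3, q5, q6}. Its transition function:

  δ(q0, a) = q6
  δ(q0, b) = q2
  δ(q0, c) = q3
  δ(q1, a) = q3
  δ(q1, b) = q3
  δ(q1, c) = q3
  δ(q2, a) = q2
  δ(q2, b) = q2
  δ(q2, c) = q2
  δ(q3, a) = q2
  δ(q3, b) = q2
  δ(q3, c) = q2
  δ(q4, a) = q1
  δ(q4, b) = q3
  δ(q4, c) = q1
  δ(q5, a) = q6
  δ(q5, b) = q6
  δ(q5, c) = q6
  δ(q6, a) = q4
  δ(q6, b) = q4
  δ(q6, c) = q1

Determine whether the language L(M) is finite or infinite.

finite

The useful states (reachable from q5 and able to reach an accepting state) are {q1, q3, q4, q5, q6}.
Restricted to these states the transition graph has no cycle, so every accepting path has bounded length and L is finite.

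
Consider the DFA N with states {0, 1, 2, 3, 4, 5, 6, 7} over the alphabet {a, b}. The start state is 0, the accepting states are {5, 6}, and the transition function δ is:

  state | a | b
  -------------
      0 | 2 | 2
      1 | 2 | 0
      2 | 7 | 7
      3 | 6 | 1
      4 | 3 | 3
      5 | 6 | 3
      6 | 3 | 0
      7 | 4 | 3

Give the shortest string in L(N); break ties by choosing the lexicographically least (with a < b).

aaba

A breadth-first search from 0 reaches an accepting state first via the path 0 → 2 → 7 → 3 → 6 on input aaba.
No string of length < 4 is accepted (BFS exhausts all shorter strings without reaching an accepting state), and aaba is the lexicographically least accepting string of length 4.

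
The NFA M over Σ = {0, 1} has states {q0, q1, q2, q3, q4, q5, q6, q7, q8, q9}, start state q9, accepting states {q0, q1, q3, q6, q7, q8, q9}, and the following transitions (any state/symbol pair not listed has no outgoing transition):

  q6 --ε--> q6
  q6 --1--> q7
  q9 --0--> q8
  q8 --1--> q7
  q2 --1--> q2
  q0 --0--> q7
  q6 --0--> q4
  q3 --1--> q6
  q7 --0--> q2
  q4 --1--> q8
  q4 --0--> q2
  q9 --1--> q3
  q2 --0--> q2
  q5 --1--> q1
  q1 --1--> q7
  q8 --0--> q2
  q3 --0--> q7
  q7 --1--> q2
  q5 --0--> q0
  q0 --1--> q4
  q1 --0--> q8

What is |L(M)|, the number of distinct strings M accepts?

9

The useful subgraph on states {q3, q4, q6, q7, q8, q9} is acyclic, so L(M) is finite; the longest accepting path visits 6 useful states, giving maximum string length 5.
Counting accepting paths from q9 by length: 1 of length 0, 2 of length 1, 3 of length 2, 1 of length 3, 1 of length 4, 1 of length 5. Total 9.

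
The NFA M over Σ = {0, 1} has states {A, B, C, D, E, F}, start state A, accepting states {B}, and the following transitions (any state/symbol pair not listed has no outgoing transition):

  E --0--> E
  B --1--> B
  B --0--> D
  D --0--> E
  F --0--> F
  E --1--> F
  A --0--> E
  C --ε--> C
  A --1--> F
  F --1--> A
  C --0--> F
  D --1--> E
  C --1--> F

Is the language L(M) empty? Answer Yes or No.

Yes

The states reachable from the start state are {A, E, F}.
None of the accepting states {B} is reachable, so no string is accepted and L(M) = ∅.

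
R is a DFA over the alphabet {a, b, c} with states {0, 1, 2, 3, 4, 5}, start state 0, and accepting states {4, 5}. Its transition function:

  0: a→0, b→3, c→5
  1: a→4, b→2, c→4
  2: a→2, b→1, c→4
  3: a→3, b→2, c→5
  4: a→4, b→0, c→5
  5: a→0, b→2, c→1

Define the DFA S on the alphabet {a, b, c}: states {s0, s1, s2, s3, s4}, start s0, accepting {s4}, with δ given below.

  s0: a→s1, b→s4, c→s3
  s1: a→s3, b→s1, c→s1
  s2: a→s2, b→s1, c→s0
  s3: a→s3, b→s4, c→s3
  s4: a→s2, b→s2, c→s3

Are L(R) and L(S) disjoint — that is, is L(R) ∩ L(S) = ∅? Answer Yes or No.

Yes

Exploring the product automaton R × S from the start pair (0, s0), following both machines on each input symbol, reaches 24 state pairs: (0, s0), (0, s1), (3, s4), (5, s3), (0, s3), (3, s1), (5, s1), (3, s2), (2, s2), (2, s4), (1, s3), (3, s3), (2, s1), (1, s1), (5, s0), (4, s0), (1, s2), (4, s3), (2, s3), (4, s1), (0, s4), (4, s2), (1, s4), (0, s2).
R accepts in {4, 5} and S accepts in {s4}; no reachable pair has both components accepting, so no string drives both machines to acceptance simultaneously and L(R) ∩ L(S) = ∅.
So no string is accepted by both, and the intersection is empty.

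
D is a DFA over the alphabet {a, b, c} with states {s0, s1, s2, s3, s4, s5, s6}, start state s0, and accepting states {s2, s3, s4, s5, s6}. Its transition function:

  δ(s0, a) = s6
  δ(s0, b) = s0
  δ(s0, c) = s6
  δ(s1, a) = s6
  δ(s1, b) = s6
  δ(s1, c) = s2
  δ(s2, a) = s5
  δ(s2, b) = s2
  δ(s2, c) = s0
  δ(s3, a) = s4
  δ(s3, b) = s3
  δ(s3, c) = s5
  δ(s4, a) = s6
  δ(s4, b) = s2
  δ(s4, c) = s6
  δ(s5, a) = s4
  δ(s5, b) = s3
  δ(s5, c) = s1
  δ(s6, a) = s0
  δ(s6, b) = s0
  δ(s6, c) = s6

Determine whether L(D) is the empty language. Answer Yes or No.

The string a is accepted: the run s0 → s6 ends in the accepting state s6.
Since at least one string is accepted, L(D) is not empty.

No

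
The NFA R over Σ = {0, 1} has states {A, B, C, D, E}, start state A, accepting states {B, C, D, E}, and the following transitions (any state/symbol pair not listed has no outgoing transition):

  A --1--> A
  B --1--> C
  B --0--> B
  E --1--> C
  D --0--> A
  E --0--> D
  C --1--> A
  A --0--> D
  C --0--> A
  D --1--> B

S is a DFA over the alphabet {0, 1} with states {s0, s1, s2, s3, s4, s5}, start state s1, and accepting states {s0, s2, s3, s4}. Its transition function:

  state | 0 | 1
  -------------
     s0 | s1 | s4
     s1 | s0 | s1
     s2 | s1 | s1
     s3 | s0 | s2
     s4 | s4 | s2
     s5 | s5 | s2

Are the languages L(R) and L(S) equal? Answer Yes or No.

Yes

Exploring the product automaton R × S from the start pair (A, s1), following both machines on each input symbol, reaches 4 state pairs: (A, s1), (D, s0), (B, s4), (C, s2).
R accepts in {B, C, D, E} and S accepts in {s0, s2, s3, s4}. In every reachable pair the two components are either both accepting — (D, s0), (B, s4), (C, s2) — or both non-accepting, so no string is accepted by exactly one of the machines: L(R) \ L(S) and L(S) \ L(R) are both empty.
Hence every string is accepted by R iff it is accepted by S, and the two languages coincide.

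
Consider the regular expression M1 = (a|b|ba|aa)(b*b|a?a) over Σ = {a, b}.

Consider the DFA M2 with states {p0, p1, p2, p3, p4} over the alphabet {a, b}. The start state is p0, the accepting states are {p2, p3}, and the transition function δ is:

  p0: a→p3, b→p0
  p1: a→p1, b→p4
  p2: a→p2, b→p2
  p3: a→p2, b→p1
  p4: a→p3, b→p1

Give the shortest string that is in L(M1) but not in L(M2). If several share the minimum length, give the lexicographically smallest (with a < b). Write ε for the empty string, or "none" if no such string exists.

The string ab is accepted by M1 but not by M2.
No shorter string lies in the difference, and ab is the lexicographically first length-2 string in L(M1) \ L(M2).

ab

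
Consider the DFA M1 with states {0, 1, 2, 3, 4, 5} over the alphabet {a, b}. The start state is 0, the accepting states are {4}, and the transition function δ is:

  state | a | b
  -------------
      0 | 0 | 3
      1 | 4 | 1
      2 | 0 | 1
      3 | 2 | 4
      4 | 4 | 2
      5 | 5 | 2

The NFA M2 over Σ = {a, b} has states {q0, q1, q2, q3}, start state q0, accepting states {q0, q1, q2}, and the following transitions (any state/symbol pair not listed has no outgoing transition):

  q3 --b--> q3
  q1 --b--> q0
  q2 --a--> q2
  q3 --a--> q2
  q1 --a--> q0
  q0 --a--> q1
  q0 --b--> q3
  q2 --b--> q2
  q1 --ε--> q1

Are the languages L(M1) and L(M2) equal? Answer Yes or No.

The string bb is accepted by M1 but rejected by M2.
So L(M1) ≠ L(M2).

No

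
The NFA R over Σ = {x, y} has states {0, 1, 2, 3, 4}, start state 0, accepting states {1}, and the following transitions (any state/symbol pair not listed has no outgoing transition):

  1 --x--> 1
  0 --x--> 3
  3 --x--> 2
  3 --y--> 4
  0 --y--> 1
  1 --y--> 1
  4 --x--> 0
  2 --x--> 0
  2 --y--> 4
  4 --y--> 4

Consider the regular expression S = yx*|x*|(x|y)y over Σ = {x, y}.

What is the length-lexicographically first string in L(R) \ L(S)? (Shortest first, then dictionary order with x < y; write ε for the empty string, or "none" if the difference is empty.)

The string yxy is accepted by R but not by S.
No shorter string lies in the difference, and yxy is the lexicographically first length-3 string in L(R) \ L(S).

yxy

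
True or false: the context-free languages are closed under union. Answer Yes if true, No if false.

Take grammars for L₁ and L₂ with disjoint nonterminals and start symbols S₁, S₂; the grammar with a new start symbol and productions S → S₁ | S₂ generates L₁ ∪ L₂.
So the context-free languages are closed under union.

Yes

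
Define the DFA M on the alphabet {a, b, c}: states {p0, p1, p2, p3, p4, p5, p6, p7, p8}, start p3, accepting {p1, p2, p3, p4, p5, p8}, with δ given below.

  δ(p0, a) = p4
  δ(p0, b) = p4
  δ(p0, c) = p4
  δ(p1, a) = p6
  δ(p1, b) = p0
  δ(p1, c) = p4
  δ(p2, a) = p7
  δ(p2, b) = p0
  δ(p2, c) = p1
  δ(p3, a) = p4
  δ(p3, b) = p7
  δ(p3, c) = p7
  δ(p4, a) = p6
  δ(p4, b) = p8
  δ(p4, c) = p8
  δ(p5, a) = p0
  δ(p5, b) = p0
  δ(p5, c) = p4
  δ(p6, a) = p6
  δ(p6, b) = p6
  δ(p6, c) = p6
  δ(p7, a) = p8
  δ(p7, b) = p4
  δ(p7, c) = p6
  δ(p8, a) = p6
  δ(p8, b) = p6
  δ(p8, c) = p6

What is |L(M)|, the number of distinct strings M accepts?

The useful subgraph on states {p3, p4, p7, p8} is acyclic, so L(M) is finite; the longest accepting path visits 4 useful states, giving maximum string length 3.
Counting accepting paths from p3 by length: 1 of length 0, 1 of length 1, 6 of length 2, 4 of length 3. Total 12.

12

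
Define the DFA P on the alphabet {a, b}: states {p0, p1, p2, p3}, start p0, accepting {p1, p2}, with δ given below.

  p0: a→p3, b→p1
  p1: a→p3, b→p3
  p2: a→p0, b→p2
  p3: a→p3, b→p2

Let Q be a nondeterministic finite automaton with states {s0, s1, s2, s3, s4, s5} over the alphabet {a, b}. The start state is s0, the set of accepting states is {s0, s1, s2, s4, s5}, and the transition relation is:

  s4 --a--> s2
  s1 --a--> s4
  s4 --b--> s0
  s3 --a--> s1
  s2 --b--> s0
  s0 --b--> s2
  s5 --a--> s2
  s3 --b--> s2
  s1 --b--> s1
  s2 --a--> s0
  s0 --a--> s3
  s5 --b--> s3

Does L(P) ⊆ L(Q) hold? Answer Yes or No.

Yes

Exploring the product automaton P × Q from the start pair (p0, s0), following both machines on each input symbol, reaches 13 state pairs: (p0, s0), (p3, s3), (p1, s2), (p3, s1), (p2, s2), (p3, s0), (p3, s4), (p2, s1), (p2, s0), (p3, s2), (p0, s4), (p0, s3), (p1, s0).
P accepts in {p1, p2} and Q accepts in {s0, s1, s2, s4, s5}. The reachable pairs whose P-component is accepting are (p1, s2), (p2, s2), (p2, s1), (p2, s0), (p1, s0); in each of them the Q-component is accepting too, so the product for L(P) \ L(Q) (P-component accepting, Q-component rejecting) has no reachable accepting pair and the difference is empty.
Hence every string in L(P) is also in L(Q).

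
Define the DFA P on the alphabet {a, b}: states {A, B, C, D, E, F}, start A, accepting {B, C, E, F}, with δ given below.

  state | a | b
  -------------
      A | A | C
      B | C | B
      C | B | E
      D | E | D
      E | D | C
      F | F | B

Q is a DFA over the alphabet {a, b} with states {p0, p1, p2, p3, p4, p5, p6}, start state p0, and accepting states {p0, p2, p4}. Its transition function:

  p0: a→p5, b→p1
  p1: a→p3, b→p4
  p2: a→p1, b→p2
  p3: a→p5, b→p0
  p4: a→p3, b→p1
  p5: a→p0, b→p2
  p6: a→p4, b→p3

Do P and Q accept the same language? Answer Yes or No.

No

The string b is accepted by P but rejected by Q.
So L(P) ≠ L(Q).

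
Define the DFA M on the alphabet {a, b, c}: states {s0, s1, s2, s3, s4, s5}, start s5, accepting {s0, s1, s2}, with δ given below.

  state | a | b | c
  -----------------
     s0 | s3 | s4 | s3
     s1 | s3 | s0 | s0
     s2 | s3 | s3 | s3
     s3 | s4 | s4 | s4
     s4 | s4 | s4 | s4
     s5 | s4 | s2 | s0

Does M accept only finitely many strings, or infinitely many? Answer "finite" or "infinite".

The useful states (reachable from s5 and able to reach an accepting state) are {s0, s2, s5}.
Restricted to these states the transition graph has no cycle, so every accepting path has bounded length and L is finite.

finite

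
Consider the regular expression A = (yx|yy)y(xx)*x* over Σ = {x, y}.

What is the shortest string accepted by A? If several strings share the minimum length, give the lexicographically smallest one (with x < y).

By inspection of the expression, no string of length less than 3 matches, and yxy is the lexicographically first match of length 3.

yxy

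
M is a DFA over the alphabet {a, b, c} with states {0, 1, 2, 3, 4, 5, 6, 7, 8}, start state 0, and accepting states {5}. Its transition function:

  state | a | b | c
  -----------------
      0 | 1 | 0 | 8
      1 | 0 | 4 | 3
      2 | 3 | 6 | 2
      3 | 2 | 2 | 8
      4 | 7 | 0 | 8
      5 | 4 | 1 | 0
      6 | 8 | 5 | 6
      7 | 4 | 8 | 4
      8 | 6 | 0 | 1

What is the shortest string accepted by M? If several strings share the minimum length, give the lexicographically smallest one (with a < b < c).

cab

A breadth-first search from 0 reaches an accepting state first via the path 0 → 8 → 6 → 5 on input cab.
No string of length < 3 is accepted (BFS exhausts all shorter strings without reaching an accepting state), and cab is the lexicographically least accepting string of length 3.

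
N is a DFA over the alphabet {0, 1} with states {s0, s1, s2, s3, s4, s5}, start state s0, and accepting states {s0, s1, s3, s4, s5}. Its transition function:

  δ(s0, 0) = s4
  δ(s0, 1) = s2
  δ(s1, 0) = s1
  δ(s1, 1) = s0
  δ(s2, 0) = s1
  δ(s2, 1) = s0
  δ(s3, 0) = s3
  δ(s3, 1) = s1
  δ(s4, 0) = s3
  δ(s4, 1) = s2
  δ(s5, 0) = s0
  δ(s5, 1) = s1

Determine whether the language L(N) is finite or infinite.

infinite

State s0 is reachable from the start and can reach an accepting state, and it lies on the cycle s0 → s2 → s0.
Traversing that cycle any number of times yields accepted strings of unbounded length, so the language is infinite.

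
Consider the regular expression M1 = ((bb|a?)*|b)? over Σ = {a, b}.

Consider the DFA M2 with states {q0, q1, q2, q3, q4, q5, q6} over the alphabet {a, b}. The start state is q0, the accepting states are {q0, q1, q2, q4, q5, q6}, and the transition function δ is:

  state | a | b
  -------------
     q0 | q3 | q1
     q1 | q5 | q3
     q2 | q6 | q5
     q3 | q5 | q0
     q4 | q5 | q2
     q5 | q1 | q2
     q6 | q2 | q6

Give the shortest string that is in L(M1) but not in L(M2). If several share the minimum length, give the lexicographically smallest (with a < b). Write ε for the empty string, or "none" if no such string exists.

a

The string a is accepted by M1 but not by M2.
No shorter string lies in the difference, and a is the lexicographically first length-1 string in L(M1) \ L(M2).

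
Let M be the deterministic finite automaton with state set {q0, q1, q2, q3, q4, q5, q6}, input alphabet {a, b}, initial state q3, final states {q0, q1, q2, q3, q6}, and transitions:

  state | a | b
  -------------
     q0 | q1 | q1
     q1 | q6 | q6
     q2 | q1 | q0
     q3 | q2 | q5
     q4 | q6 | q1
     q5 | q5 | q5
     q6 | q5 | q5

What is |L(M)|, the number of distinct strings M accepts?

12

The useful subgraph on states {q0, q1, q2, q3, q6} is acyclic, so L(M) is finite; the longest accepting path visits 5 useful states, giving maximum string length 4.
Counting accepting paths from q3 by length: 1 of length 0, 1 of length 1, 2 of length 2, 4 of length 3, 4 of length 4. Total 12.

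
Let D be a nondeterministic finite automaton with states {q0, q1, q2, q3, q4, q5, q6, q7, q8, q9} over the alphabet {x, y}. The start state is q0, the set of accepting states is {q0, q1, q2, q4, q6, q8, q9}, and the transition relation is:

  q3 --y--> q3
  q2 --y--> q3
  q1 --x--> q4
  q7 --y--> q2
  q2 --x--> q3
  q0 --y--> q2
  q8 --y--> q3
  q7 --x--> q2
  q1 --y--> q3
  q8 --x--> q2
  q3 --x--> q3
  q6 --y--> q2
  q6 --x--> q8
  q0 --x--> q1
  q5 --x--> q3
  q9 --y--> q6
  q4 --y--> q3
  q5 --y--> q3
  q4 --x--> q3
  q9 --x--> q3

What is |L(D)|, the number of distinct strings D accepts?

4

The useful subgraph on states {q0, q1, q2, q4} is acyclic, so L(D) is finite; the longest accepting path visits 3 useful states, giving maximum string length 2.
Counting accepting paths from q0 by length: 1 of length 0, 2 of length 1, 1 of length 2. Total 4.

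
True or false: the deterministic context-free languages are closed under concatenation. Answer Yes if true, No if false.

Take L₁ = {ε, c} (finite, hence regular and DCFL) and L₂ = {c aⁿbⁿ : n≥0} ∪ {cc aⁿb²ⁿ : n≥0} (a DCFL: the number of leading c's tells the DPDA whether to pop one stack symbol per b or per two b's). Then L₁L₂ ∩ cca⁺b* = {cc aⁿbⁿ : n≥1} ∪ {cc aⁿb²ⁿ : n≥1}. If L₁L₂ were a DCFL, so would be this intersection with a regular set, and a DPDA for it started from its configuration after reading cc would accept {aⁿbⁿ : n≥1} ∪ {aⁿb²ⁿ : n≥1}, which no deterministic PDA accepts (a DPDA for it would have a single run on aⁿb²ⁿ, accepting after the prefix aⁿbⁿ and accepting again after n more b's; an ordinary PDA that simulates it on a's and b's and, at any moment when it is accepting, may switch to reading only a fresh letter d while feeding each d to the simulation as a b, would accept aⁱbʲdᵏ (k≥1) exactly when both aⁱbʲ and aⁱbʲ⁺ᵏ are in the language, i.e. its language intersected with the regular set a*b*d⁺ would be exactly {aⁿbⁿdⁿ : n≥1} — impossible, since context-free languages are closed under intersection with regular sets and {aⁿbⁿdⁿ} is not context-free). Hence L₁L₂ is not a DCFL.

No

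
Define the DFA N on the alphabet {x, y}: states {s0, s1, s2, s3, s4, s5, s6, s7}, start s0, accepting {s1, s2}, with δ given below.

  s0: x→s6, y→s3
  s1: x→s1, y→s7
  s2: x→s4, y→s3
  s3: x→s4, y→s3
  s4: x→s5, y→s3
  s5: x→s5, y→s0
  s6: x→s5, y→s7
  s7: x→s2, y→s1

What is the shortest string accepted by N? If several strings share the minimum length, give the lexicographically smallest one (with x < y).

A breadth-first search from s0 reaches an accepting state first via the path s0 → s6 → s7 → s2 on input xyx.
No string of length < 3 is accepted (BFS exhausts all shorter strings without reaching an accepting state), and xyx is the lexicographically least accepting string of length 3.

xyx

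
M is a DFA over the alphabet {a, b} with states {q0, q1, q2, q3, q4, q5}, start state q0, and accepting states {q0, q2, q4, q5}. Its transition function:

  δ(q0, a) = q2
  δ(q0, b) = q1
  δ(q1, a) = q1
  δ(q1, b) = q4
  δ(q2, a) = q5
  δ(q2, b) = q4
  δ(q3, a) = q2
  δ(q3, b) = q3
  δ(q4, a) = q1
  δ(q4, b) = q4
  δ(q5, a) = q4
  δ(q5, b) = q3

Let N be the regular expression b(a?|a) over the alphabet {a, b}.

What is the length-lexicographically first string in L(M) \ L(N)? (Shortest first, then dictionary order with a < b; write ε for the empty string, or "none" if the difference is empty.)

ε

The empty string ε is accepted by M but not by N.
Since ε is the unique shortest string, it is the required witness.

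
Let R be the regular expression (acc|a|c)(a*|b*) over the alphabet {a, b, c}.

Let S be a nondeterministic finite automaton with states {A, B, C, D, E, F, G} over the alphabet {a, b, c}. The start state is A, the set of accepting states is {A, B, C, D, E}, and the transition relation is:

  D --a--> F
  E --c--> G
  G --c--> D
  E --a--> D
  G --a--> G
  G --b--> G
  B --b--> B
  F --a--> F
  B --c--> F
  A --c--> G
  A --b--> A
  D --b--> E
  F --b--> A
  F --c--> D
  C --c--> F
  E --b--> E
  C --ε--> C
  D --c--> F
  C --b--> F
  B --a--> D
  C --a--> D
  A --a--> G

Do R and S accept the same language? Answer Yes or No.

The string a is accepted by R but rejected by S.
So L(R) ≠ L(S).

No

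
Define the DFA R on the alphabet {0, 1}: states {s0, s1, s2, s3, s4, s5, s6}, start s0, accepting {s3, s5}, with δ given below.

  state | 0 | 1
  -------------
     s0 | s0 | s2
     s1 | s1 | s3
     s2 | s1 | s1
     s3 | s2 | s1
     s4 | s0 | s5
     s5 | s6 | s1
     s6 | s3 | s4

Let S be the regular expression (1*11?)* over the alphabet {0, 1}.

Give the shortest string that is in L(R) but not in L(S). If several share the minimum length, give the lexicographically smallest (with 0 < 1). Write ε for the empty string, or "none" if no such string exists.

101

The string 101 is accepted by R but not by S.
No shorter string lies in the difference, and 101 is the lexicographically first length-3 string in L(R) \ L(S).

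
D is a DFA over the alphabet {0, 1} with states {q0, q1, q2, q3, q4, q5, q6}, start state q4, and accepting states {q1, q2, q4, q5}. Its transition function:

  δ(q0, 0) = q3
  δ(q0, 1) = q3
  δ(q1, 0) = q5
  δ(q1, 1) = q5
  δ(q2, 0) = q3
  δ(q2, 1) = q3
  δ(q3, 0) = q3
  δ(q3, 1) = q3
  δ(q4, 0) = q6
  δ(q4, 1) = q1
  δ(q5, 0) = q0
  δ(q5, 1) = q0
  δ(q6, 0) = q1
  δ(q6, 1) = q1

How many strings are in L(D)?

The useful subgraph on states {q1, q4, q5, q6} is acyclic, so L(D) is finite; the longest accepting path visits 4 useful states, giving maximum string length 3.
Counting accepting paths from q4 by length: 1 of length 0, 1 of length 1, 4 of length 2, 4 of length 3. Total 10.

10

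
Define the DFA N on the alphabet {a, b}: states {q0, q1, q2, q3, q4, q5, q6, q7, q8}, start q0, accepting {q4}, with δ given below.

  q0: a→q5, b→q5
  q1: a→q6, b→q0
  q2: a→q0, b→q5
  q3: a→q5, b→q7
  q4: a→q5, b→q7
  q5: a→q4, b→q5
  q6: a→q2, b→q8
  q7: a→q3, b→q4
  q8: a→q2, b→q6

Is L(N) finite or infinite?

infinite

State q5 is reachable from the start and can reach an accepting state, and it lies on the cycle q5 → q4 → q5.
Traversing that cycle any number of times yields accepted strings of unbounded length, so the language is infinite.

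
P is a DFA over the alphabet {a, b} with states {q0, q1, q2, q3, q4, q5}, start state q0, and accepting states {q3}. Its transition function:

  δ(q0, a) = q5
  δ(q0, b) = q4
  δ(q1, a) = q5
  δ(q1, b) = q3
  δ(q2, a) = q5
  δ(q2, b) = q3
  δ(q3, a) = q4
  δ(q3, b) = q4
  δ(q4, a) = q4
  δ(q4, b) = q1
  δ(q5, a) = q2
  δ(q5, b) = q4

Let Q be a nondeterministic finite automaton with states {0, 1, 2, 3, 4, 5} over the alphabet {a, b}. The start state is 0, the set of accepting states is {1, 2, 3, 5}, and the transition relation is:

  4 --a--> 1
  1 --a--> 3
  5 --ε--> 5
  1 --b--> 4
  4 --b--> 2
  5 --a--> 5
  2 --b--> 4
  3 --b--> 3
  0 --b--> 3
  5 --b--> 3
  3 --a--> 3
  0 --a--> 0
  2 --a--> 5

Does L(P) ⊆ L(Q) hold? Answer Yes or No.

Yes

Exploring the product automaton P × Q from the start pair (q0, 0), following both machines on each input symbol, reaches 8 state pairs: (q0, 0), (q5, 0), (q4, 3), (q2, 0), (q1, 3), (q3, 3), (q5, 3), (q2, 3).
P accepts in {q3} and Q accepts in {1, 2, 3, 5}. The reachable pairs whose P-component is accepting are (q3, 3); in each of them the Q-component is accepting too, so the product for L(P) \ L(Q) (P-component accepting, Q-component rejecting) has no reachable accepting pair and the difference is empty.
Hence every string in L(P) is also in L(Q).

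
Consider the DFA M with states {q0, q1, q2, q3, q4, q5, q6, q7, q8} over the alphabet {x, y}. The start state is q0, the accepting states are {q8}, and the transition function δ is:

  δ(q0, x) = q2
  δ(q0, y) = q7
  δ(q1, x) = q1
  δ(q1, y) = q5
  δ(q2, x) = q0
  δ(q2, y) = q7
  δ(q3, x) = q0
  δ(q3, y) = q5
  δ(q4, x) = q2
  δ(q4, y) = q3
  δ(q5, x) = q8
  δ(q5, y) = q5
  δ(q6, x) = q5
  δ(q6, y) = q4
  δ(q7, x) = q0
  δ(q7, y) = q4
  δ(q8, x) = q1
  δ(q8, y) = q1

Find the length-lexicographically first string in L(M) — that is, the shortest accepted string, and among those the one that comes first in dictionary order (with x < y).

yyyyx

A breadth-first search from q0 reaches an accepting state first via the path q0 → q7 → q4 → q3 → q5 → q8 on input yyyyx.
No string of length < 5 is accepted (BFS exhausts all shorter strings without reaching an accepting state), and yyyyx is the lexicographically least accepting string of length 5.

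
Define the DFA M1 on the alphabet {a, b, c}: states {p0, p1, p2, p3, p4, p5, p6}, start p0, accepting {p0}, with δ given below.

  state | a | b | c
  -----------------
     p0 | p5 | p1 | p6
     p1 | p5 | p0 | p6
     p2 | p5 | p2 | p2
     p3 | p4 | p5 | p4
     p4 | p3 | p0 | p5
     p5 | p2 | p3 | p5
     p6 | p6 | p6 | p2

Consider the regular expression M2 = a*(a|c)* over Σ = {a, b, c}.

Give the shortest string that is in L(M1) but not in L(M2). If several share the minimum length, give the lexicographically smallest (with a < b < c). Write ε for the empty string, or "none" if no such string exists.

The string bb is accepted by M1 but not by M2.
No shorter string lies in the difference, and bb is the lexicographically first length-2 string in L(M1) \ L(M2).

bb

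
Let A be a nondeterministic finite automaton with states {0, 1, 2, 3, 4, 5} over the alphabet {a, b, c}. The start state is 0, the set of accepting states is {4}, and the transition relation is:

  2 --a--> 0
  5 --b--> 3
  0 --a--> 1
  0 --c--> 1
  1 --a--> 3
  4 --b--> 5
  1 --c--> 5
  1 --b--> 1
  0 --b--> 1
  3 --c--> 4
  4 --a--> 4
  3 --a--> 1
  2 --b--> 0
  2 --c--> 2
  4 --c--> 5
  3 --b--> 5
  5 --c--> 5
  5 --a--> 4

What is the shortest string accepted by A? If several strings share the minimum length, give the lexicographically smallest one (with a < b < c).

A breadth-first search from 0 reaches an accepting state first via the path 0 → 1 → 3 → 4 on input aac.
No string of length < 3 is accepted (BFS exhausts all shorter strings without reaching an accepting state), and aac is the lexicographically least accepting string of length 3.

aac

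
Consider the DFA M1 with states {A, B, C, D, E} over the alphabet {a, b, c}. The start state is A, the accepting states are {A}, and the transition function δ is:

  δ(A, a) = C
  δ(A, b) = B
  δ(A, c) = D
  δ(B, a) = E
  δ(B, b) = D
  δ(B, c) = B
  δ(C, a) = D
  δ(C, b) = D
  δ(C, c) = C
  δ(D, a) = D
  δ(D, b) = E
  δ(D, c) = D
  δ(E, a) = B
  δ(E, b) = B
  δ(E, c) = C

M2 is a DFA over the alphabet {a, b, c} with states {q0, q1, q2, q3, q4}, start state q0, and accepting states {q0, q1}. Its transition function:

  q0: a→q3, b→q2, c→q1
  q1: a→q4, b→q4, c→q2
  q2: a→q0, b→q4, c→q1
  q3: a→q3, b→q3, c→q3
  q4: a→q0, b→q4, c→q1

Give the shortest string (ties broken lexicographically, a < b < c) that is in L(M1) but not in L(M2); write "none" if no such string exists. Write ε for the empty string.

Exploring the product automaton M1 × M2 from the start pair (A, q0), following both machines on each input symbol, reaches 18 state pairs: (A, q0), (C, q3), (B, q2), (D, q1), (D, q3), (E, q0), (D, q4), (B, q1), (E, q4), (D, q2), (E, q3), (B, q3), (C, q1), (D, q0), (B, q0), (B, q4), (C, q2), (E, q2).
M1 accepts in {A} and M2 accepts in {q0, q1}. The reachable pairs whose M1-component is accepting are (A, q0); in each of them the M2-component is accepting too, so the product for L(M1) \ L(M2) (M1-component accepting, M2-component rejecting) has no reachable accepting pair and the difference is empty.
So every string accepted by M1 is also accepted by M2: L(M1) \ L(M2) = ∅ and there is no such string.

none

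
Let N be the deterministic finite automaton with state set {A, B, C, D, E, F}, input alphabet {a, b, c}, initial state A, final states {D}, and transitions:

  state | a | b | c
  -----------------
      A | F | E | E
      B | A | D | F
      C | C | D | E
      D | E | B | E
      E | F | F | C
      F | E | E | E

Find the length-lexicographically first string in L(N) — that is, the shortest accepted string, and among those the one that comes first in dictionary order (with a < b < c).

A breadth-first search from A reaches an accepting state first via the path A → E → C → D on input bcb.
No string of length < 3 is accepted (BFS exhausts all shorter strings without reaching an accepting state), and bcb is the lexicographically least accepting string of length 3.

bcb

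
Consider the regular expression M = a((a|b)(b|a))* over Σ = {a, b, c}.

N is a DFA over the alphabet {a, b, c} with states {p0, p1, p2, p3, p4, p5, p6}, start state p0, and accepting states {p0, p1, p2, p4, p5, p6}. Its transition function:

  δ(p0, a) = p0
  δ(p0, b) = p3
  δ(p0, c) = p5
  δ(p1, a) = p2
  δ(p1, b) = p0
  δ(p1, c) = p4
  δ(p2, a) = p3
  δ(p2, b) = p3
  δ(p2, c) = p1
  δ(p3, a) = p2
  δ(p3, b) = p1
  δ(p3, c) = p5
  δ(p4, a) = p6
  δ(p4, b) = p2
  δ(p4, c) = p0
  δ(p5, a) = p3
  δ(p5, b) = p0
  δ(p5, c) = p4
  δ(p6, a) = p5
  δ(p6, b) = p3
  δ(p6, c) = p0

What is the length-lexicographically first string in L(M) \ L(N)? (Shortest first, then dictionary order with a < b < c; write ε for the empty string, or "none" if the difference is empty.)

aab

The string aab is accepted by M but not by N.
No shorter string lies in the difference, and aab is the lexicographically first length-3 string in L(M) \ L(N).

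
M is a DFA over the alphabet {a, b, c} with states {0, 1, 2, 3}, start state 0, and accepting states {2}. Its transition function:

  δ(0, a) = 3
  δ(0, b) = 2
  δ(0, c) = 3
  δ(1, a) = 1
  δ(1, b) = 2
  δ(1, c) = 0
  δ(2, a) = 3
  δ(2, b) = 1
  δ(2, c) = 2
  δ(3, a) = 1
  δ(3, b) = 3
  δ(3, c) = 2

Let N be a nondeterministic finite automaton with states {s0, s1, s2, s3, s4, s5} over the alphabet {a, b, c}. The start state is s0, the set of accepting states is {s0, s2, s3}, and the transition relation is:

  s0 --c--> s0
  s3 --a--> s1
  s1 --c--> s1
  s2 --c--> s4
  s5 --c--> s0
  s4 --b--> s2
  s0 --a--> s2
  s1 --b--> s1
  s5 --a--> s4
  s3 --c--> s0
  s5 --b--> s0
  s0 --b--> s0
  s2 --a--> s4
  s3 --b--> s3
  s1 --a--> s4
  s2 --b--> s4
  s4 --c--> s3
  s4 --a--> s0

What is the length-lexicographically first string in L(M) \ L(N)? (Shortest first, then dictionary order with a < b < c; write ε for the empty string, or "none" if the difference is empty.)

ac

The string ac is accepted by M but not by N.
No shorter string lies in the difference, and ac is the lexicographically first length-2 string in L(M) \ L(N).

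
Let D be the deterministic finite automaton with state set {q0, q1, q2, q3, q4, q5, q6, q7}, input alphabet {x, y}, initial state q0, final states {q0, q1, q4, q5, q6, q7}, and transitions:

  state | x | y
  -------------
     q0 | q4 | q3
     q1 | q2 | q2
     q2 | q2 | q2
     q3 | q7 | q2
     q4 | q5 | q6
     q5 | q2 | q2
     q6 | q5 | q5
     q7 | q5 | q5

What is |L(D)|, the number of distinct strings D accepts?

The useful subgraph on states {q0, q3, q4, q5, q6, q7} is acyclic, so L(D) is finite; the longest accepting path visits 4 useful states, giving maximum string length 3.
Counting accepting paths from q0 by length: 1 of length 0, 1 of length 1, 3 of length 2, 4 of length 3. Total 9.

9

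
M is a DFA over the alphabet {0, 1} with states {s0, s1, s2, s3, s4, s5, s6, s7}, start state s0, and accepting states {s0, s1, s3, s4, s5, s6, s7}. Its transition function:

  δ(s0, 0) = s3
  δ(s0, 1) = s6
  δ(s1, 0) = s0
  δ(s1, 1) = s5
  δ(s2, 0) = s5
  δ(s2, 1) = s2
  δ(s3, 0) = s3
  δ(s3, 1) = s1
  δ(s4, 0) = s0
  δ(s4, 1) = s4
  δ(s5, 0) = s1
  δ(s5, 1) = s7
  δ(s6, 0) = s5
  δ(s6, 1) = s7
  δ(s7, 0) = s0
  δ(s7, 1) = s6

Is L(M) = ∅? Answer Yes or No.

No

The empty string ε is accepted: the run s0 ends in the accepting state s0.
Since at least one string is accepted, L(M) is not empty.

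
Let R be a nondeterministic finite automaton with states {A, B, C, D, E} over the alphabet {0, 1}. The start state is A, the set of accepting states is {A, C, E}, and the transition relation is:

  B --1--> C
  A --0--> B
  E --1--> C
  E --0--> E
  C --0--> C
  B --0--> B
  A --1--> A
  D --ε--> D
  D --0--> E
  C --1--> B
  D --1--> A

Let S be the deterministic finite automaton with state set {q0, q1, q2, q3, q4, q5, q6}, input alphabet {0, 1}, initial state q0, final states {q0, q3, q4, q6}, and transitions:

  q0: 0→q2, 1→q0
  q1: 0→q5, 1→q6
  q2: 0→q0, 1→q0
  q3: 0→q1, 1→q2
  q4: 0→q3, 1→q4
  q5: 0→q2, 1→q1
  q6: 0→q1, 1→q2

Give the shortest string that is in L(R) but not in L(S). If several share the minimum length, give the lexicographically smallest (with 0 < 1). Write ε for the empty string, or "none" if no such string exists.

010

The string 010 is accepted by R but not by S.
No shorter string lies in the difference, and 010 is the lexicographically first length-3 string in L(R) \ L(S).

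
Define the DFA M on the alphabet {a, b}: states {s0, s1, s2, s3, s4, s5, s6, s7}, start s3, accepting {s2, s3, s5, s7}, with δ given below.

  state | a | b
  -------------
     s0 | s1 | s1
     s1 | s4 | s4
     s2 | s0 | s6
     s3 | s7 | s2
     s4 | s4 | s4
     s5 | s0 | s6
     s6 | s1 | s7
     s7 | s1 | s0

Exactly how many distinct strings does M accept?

The useful subgraph on states {s2, s3, s6, s7} is acyclic, so L(M) is finite; the longest accepting path visits 4 useful states, giving maximum string length 3.
Counting accepting paths from s3 by length: 1 of length 0, 2 of length 1, 1 of length 3. Total 4.

4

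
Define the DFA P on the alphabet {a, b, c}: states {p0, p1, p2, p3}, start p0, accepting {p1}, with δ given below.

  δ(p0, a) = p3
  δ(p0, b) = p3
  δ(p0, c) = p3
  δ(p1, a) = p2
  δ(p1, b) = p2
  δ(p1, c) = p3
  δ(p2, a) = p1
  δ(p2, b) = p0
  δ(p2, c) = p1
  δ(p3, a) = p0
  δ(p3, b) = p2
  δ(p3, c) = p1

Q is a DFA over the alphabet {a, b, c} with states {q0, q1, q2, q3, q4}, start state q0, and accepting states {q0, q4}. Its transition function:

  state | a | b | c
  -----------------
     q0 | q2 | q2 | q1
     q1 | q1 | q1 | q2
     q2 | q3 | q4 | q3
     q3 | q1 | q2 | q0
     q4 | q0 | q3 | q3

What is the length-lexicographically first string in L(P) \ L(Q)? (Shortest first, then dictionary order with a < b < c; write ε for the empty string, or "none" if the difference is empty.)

ac

The string ac is accepted by P but not by Q.
No shorter string lies in the difference, and ac is the lexicographically first length-2 string in L(P) \ L(Q).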